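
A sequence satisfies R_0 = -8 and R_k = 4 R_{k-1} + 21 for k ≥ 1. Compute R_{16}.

The fixed point is 21/(1 - 4) = -7, so R_k + 7 = 4(R_{k-1} + 7).
Hence R_k = -1·4^k - 7.
R_{16} = -1·4^{16} - 7 = -1·4294967296 - 7 = -4294967303.

-4294967303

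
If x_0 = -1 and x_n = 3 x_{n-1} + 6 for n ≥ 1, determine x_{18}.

774840975

The fixed point is 6/(1 - 3) = -3, so x_n + 3 = 3(x_{n-1} + 3).
Hence x_n = 2·3^n - 3.
x_{18} = 2·3^{18} - 3 = 2·387420489 - 3 = 774840975.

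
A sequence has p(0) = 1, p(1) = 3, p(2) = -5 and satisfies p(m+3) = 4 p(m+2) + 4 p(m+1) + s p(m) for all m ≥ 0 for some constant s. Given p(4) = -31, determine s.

3

p(3) = -8 + s
p(4) = -52 + 7s
So -52 + 7s = -31, giving s = 3.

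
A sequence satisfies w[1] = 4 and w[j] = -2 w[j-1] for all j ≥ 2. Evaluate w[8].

-512

w[2] = -2·4 = -8
w[3] = -2·(-8) = 16
w[4] = -2·16 = -32
w[5] = -2·(-32) = 64
w[6] = -2·64 = -128
w[7] = -2·(-128) = 256
w[8] = -2·256 = -512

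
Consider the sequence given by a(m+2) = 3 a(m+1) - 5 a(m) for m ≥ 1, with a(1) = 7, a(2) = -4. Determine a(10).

a(3) = 3(-4) - 5(7) = -47
a(4) = 3(-47) - 5(-4) = -121
a(5) = 3(-121) - 5(-47) = -128
a(6) = 3(-128) - 5(-121) = 221
a(7) = 3(221) - 5(-128) = 1303
a(8) = 3(1303) - 5(221) = 2804
a(9) = 3(2804) - 5(1303) = 1897
a(10) = 3(1897) - 5(2804) = -8329

-8329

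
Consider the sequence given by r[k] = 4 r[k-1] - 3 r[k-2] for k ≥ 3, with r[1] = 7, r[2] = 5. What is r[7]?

-721

r[3] = 4*5 - 3*7 = -1
r[4] = 4*(-1) - 3*5 = -19
r[5] = 4*(-19) - 3*(-1) = -73
r[6] = 4*(-73) - 3*(-19) = -235
r[7] = 4*(-235) - 3*(-73) = -721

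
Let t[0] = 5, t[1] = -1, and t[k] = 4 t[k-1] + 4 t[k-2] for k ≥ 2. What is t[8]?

t[2] = 4*(-1) + 4*5 = 16
t[3] = 4*16 + 4*(-1) = 60
t[4] = 4*60 + 4*16 = 304
t[5] = 4*304 + 4*60 = 1456
t[6] = 4*1456 + 4*304 = 7040
t[7] = 4*7040 + 4*1456 = 33984
t[8] = 4*33984 + 4*7040 = 164096

164096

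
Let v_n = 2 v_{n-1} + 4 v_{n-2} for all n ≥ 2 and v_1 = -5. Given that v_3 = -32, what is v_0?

1

Let v_0 = z.
v_2 = -10 + 4z
v_3 = -40 + 8z
So -40 + 8z = -32, giving z = 1.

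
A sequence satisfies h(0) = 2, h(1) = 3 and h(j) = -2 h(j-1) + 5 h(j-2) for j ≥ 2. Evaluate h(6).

-16

h(2) = -2(3) + 5(2) = 4
h(3) = -2(4) + 5(3) = 7
h(4) = -2(7) + 5(4) = 6
h(5) = -2(6) + 5(7) = 23
h(6) = -2(23) + 5(6) = -16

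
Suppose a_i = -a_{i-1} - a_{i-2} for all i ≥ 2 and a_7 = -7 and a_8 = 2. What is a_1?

-7

Rearranging, a_{i-2} = -(a_i + a_{i-1}).
a_6 = -(2 + (-7)) = 5
a_5 = -(-7 + 5) = 2
a_4 = -(5 + 2) = -7
a_3 = -(2 + (-7)) = 5
a_2 = -(-7 + 5) = 2
a_1 = -(5 + 2) = -7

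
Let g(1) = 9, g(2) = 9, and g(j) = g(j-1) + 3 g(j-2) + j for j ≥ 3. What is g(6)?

g(3) = 9 + 3·9 + 3 = 39
g(4) = 39 + 3·9 + 4 = 70
g(5) = 70 + 3·39 + 5 = 192
g(6) = 192 + 3·70 + 6 = 408

408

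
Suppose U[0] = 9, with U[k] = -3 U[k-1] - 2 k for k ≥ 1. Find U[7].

U[1] = -3·9 - 2 = -29
U[2] = -3·(-29) - 4 = 83
U[3] = -3·83 - 6 = -255
U[4] = -3·(-255) - 8 = 757
U[5] = -3·757 - 10 = -2281
U[6] = -3·(-2281) - 12 = 6831
U[7] = -3·6831 - 14 = -20507

-20507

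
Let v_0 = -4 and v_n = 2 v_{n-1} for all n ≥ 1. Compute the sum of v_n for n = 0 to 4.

-124

v_1 = 2(-4) = -8
v_2 = 2(-8) = -16
v_3 = 2(-16) = -32
v_4 = 2(-32) = -64
Sum = (-4) + (-8) + (-16) + (-32) + (-64) = -124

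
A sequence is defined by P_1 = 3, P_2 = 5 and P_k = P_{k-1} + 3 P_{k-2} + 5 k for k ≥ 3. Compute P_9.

P_3 = 5 + 3(3) + 15 = 29
P_4 = 29 + 3(5) + 20 = 64
P_5 = 64 + 3(29) + 25 = 176
P_6 = 176 + 3(64) + 30 = 398
P_7 = 398 + 3(176) + 35 = 961
P_8 = 961 + 3(398) + 40 = 2195
P_9 = 2195 + 3(961) + 45 = 5123

5123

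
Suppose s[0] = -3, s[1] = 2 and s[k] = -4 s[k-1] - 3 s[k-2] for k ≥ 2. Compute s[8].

3277

s[2] = -4·2 - 3·(-3) = 1
s[3] = -4·1 - 3·2 = -10
s[4] = -4·(-10) - 3·1 = 37
s[5] = -4·37 - 3·(-10) = -118
s[6] = -4·(-118) - 3·37 = 361
s[7] = -4·361 - 3·(-118) = -1090
s[8] = -4·(-1090) - 3·361 = 3277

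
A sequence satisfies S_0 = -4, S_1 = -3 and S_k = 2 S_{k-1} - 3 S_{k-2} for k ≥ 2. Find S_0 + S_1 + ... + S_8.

-244

S_2 = 2*(-3) - 3*(-4) = 6
S_3 = 2*6 - 3*(-3) = 21
S_4 = 2*21 - 3*6 = 24
S_5 = 2*24 - 3*21 = -15
S_6 = 2*(-15) - 3*24 = -102
S_7 = 2*(-102) - 3*(-15) = -159
S_8 = 2*(-159) - 3*(-102) = -12
Sum = (-4) + (-3) + 6 + 21 + 24 + (-15) + (-102) + (-159) + (-12) = -244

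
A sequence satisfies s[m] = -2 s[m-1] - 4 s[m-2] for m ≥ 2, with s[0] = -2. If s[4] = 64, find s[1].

8

Let s[1] = z.
s[2] = 8 - 2z
s[3] = -16
s[4] = 8z
So 8z = 64, giving z = 8.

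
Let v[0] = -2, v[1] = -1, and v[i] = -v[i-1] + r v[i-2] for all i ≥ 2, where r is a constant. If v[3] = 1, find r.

v[2] = 1 - 2r
v[3] = -1 + r
So -1 + r = 1, giving r = 2.

2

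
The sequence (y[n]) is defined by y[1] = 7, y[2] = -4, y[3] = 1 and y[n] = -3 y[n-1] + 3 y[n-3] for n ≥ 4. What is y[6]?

201

y[4] = -3·1 + 3·7 = 18
y[5] = -3·18 + 3·(-4) = -66
y[6] = -3·(-66) + 3·1 = 201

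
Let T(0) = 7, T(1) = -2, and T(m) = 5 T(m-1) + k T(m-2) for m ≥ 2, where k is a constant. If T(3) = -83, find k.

T(2) = -10 + 7k
T(3) = -50 + 33k
So -50 + 33k = -83, giving k = -1.

-1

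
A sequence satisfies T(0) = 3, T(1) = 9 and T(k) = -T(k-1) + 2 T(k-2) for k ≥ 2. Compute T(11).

T(2) = -9 + 2(3) = -3
T(3) = -(-3) + 2(9) = 21
T(4) = -21 + 2(-3) = -27
T(5) = -(-27) + 2(21) = 69
T(6) = -69 + 2(-27) = -123
T(7) = -(-123) + 2(69) = 261
T(8) = -261 + 2(-123) = -507
T(9) = -(-507) + 2(261) = 1029
T(10) = -1029 + 2(-507) = -2043
T(11) = -(-2043) + 2(1029) = 4101

4101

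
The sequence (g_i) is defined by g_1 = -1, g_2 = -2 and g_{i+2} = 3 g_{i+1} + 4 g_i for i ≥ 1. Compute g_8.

g_3 = 3·(-2) + 4·(-1) = -10
g_4 = 3·(-10) + 4·(-2) = -38
g_5 = 3·(-38) + 4·(-10) = -154
g_6 = 3·(-154) + 4·(-38) = -614
g_7 = 3·(-614) + 4·(-154) = -2458
g_8 = 3·(-2458) + 4·(-614) = -9830

-9830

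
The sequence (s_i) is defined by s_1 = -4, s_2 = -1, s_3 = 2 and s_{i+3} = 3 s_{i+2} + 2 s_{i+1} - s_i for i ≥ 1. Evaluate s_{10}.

s_4 = 3(2) + 2(-1) - (-4) = 8
s_5 = 3(8) + 2(2) - (-1) = 29
s_6 = 3(29) + 2(8) - 2 = 101
s_7 = 3(101) + 2(29) - 8 = 353
s_8 = 3(353) + 2(101) - 29 = 1232
s_9 = 3(1232) + 2(353) - 101 = 4301
s_{10} = 3(4301) + 2(1232) - 353 = 15014

15014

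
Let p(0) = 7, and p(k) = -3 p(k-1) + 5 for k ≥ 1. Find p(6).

4193

p(1) = -3*7 + 5 = -16
p(2) = -3*(-16) + 5 = 53
p(3) = -3*53 + 5 = -154
p(4) = -3*(-154) + 5 = 467
p(5) = -3*467 + 5 = -1396
p(6) = -3*(-1396) + 5 = 4193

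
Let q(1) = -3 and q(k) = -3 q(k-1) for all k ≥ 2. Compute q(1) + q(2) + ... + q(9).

q(2) = -3(-3) = 9
q(3) = -3(9) = -27
q(4) = -3(-27) = 81
q(5) = -3(81) = -243
q(6) = -3(-243) = 729
q(7) = -3(729) = -2187
q(8) = -3(-2187) = 6561
q(9) = -3(6561) = -19683
Sum = (-3) + 9 + (-27) + 81 + (-243) + 729 + (-2187) + 6561 + (-19683) = -14763

-14763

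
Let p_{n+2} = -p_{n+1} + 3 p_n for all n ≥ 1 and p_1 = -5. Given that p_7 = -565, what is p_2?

7

Let p_2 = x.
p_3 = -15 - x
p_4 = 15 + 4x
p_5 = -60 - 7x
p_6 = 105 + 19x
p_7 = -285 - 40x
So -285 - 40x = -565, giving x = 7.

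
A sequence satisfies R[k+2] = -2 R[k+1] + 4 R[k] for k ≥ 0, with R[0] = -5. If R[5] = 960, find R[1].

Let R[1] = x.
R[2] = -20 - 2x
R[3] = 40 + 8x
R[4] = -160 - 24x
R[5] = 480 + 80x
So 480 + 80x = 960, giving x = 6.

6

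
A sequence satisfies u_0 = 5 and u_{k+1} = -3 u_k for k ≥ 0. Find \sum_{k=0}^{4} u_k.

u_1 = -3·5 = -15
u_2 = -3·(-15) = 45
u_3 = -3·45 = -135
u_4 = -3·(-135) = 405
Sum = 5 + (-15) + 45 + (-135) + 405 = 305

305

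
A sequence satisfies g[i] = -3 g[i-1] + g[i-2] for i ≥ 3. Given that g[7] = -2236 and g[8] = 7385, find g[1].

-4

Rearranging, g[i-2] = g[i] + 3 g[i-1].
g[6] = 7385 + 3·(-2236) = 677
g[5] = -2236 + 3·677 = -205
g[4] = 677 + 3·(-205) = 62
g[3] = -205 + 3·62 = -19
g[2] = 62 + 3·(-19) = 5
g[1] = -19 + 3·5 = -4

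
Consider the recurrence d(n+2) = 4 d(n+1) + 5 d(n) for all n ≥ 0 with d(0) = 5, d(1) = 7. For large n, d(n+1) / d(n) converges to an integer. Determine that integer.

The characteristic equation is r^2 - 4r - 5 = 0, which factors as (r - 5)(r + 1) = 0.
So the roots are 5 and -1. Since |5| > |-1| and the coefficient of 5^n is non-zero, the ratio tends to 5.

5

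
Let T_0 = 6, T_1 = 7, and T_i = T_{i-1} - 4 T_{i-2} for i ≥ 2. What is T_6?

T_2 = 7 - 4(6) = -17
T_3 = (-17) - 4(7) = -45
T_4 = (-45) - 4(-17) = 23
T_5 = 23 - 4(-45) = 203
T_6 = 203 - 4(23) = 111

111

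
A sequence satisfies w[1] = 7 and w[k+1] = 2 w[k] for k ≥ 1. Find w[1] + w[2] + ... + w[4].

w[2] = 2·7 = 14
w[3] = 2·14 = 28
w[4] = 2·28 = 56
Sum = 7 + 14 + 28 + 56 = 105

105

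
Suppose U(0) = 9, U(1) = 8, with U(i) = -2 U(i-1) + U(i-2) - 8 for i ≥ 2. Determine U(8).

U(2) = -2·8 + 9 - 8 = -15
U(3) = -2·(-15) + 8 - 8 = 30
U(4) = -2·30 + (-15) - 8 = -83
U(5) = -2·(-83) + 30 - 8 = 188
U(6) = -2·188 + (-83) - 8 = -467
U(7) = -2·(-467) + 188 - 8 = 1114
U(8) = -2·1114 + (-467) - 8 = -2703

-2703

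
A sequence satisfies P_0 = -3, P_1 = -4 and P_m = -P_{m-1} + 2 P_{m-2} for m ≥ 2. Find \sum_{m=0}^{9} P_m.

P_2 = -(-4) + 2(-3) = -2
P_3 = -(-2) + 2(-4) = -6
P_4 = -(-6) + 2(-2) = 2
P_5 = -2 + 2(-6) = -14
P_6 = -(-14) + 2(2) = 18
P_7 = -18 + 2(-14) = -46
P_8 = -(-46) + 2(18) = 82
P_9 = -82 + 2(-46) = -174
Sum = (-3) + (-4) + (-2) + (-6) + 2 + (-14) + 18 + (-46) + 82 + (-174) = -147

-147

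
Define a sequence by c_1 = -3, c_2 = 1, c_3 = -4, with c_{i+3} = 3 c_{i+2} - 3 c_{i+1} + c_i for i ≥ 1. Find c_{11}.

-368

c_4 = 3(-4) - 3(1) + (-3) = -18
c_5 = 3(-18) - 3(-4) + 1 = -41
c_6 = 3(-41) - 3(-18) + (-4) = -73
c_7 = 3(-73) - 3(-41) + (-18) = -114
c_8 = 3(-114) - 3(-73) + (-41) = -164
c_9 = 3(-164) - 3(-114) + (-73) = -223
c_{10} = 3(-223) - 3(-164) + (-114) = -291
c_{11} = 3(-291) - 3(-223) + (-164) = -368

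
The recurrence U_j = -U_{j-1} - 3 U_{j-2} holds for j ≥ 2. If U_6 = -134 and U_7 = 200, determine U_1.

Rearranging, U_{j-2} = (U_j + U_{j-1}) / -3.
U_5 = (200 + (-134)) / -3 = 66/-3 = -22
U_4 = (-134 + (-22)) / -3 = -156/-3 = 52
U_3 = (-22 + 52) / -3 = 30/-3 = -10
U_2 = (52 + (-10)) / -3 = 42/-3 = -14
U_1 = (-10 + (-14)) / -3 = -24/-3 = 8

8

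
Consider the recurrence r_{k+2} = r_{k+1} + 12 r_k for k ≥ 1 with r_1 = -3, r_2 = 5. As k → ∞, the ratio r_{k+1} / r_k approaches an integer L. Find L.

4

The characteristic equation is r^2 - r - 12 = 0, which factors as (r - 4)(r + 3) = 0.
So the roots are 4 and -3. Since |4| > |-3| and the coefficient of 4^k is non-zero, the ratio tends to 4.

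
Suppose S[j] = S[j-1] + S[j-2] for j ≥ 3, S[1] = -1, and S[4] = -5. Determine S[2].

-2

Let S[2] = w.
S[3] = -1 + w
S[4] = -1 + 2w
So -1 + 2w = -5, giving w = -2.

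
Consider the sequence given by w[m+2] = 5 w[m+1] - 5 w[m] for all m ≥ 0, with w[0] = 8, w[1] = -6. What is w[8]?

w[2] = 5(-6) - 5(8) = -70
w[3] = 5(-70) - 5(-6) = -320
w[4] = 5(-320) - 5(-70) = -1250
w[5] = 5(-1250) - 5(-320) = -4650
w[6] = 5(-4650) - 5(-1250) = -17000
w[7] = 5(-17000) - 5(-4650) = -61750
w[8] = 5(-61750) - 5(-17000) = -223750

-223750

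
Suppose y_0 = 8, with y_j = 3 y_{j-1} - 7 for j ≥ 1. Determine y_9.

88577

y_1 = 3(8) - 7 = 17
y_2 = 3(17) - 7 = 44
y_3 = 3(44) - 7 = 125
y_4 = 3(125) - 7 = 368
y_5 = 3(368) - 7 = 1097
y_6 = 3(1097) - 7 = 3284
y_7 = 3(3284) - 7 = 9845
y_8 = 3(9845) - 7 = 29528
y_9 = 3(29528) - 7 = 88577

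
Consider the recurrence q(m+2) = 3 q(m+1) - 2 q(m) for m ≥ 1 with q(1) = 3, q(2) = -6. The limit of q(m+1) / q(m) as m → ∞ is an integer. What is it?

The characteristic equation is r^2 - 3r + 2 = 0, which factors as (r - 2)(r - 1) = 0.
So the roots are 2 and 1. Since |2| > |1| and the coefficient of 2^m is non-zero, the ratio tends to 2.

2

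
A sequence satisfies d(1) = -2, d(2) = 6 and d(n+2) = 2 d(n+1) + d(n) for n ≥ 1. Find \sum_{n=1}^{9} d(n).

3598

d(3) = 2·6 + (-2) = 10
d(4) = 2·10 + 6 = 26
d(5) = 2·26 + 10 = 62
d(6) = 2·62 + 26 = 150
d(7) = 2·150 + 62 = 362
d(8) = 2·362 + 150 = 874
d(9) = 2·874 + 362 = 2110
Sum = (-2) + 6 + 10 + 26 + 62 + 150 + 362 + 874 + 2110 = 3598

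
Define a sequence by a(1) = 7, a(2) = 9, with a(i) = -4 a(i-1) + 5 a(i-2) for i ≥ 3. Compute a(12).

a(3) = -4·9 + 5·7 = -1
a(4) = -4·(-1) + 5·9 = 49
a(5) = -4·49 + 5·(-1) = -201
a(6) = -4·(-201) + 5·49 = 1049
a(7) = -4·1049 + 5·(-201) = -5201
a(8) = -4·(-5201) + 5·1049 = 26049
a(9) = -4·26049 + 5·(-5201) = -130201
a(10) = -4·(-130201) + 5·26049 = 651049
a(11) = -4·651049 + 5·(-130201) = -3255201
a(12) = -4·(-3255201) + 5·651049 = 16276049

16276049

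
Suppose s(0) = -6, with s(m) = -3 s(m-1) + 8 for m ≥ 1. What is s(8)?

s(1) = -3*(-6) + 8 = 26
s(2) = -3*26 + 8 = -70
s(3) = -3*(-70) + 8 = 218
s(4) = -3*218 + 8 = -646
s(5) = -3*(-646) + 8 = 1946
s(6) = -3*1946 + 8 = -5830
s(7) = -3*(-5830) + 8 = 17498
s(8) = -3*17498 + 8 = -52486

-52486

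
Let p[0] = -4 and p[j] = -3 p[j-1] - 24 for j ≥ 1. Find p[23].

The fixed point is -24/(1 + 3) = -6, so p[j] + 6 = -3(p[j-1] + 6).
Hence p[j] = 2·(-3)^j - 6.
p[23] = 2·(-3)^{23} - 6 = 2·-94143178827 - 6 = -188286357660.

-188286357660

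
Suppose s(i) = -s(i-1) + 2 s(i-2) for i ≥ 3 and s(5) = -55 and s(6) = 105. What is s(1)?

-5

Rearranging, s(i-2) = (s(i) + s(i-1)) / 2.
s(4) = (105 + (-55)) / 2 = 50/2 = 25
s(3) = (-55 + 25) / 2 = -30/2 = -15
s(2) = (25 + (-15)) / 2 = 10/2 = 5
s(1) = (-15 + 5) / 2 = -10/2 = -5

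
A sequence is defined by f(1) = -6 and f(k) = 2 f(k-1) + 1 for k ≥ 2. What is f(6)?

f(2) = 2*(-6) + 1 = -11
f(3) = 2*(-11) + 1 = -21
f(4) = 2*(-21) + 1 = -41
f(5) = 2*(-41) + 1 = -81
f(6) = 2*(-81) + 1 = -161

-161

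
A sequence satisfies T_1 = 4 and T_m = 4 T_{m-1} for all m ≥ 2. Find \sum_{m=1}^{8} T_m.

87380

T_2 = 4*4 = 16
T_3 = 4*16 = 64
T_4 = 4*64 = 256
T_5 = 4*256 = 1024
T_6 = 4*1024 = 4096
T_7 = 4*4096 = 16384
T_8 = 4*16384 = 65536
Sum = 4 + 16 + 64 + 256 + 1024 + 4096 + 16384 + 65536 = 87380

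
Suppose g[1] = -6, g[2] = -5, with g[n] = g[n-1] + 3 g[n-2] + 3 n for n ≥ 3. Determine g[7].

-188

g[3] = (-5) + 3*(-6) + 9 = -14
g[4] = (-14) + 3*(-5) + 12 = -17
g[5] = (-17) + 3*(-14) + 15 = -44
g[6] = (-44) + 3*(-17) + 18 = -77
g[7] = (-77) + 3*(-44) + 21 = -188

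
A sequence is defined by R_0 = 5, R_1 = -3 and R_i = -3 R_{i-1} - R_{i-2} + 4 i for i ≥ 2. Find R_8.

2964

R_2 = -3·(-3) - 5 + 8 = 12
R_3 = -3·12 - (-3) + 12 = -21
R_4 = -3·(-21) - 12 + 16 = 67
R_5 = -3·67 - (-21) + 20 = -160
R_6 = -3·(-160) - 67 + 24 = 437
R_7 = -3·437 - (-160) + 28 = -1123
R_8 = -3·(-1123) - 437 + 32 = 2964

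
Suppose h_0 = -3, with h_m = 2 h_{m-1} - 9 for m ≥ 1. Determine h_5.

-375

h_1 = 2·(-3) - 9 = -15
h_2 = 2·(-15) - 9 = -39
h_3 = 2·(-39) - 9 = -87
h_4 = 2·(-87) - 9 = -183
h_5 = 2·(-183) - 9 = -375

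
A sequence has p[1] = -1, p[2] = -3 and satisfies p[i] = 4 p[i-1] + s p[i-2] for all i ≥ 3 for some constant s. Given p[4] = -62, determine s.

2

p[3] = -12 - s
p[4] = -48 - 7s
So -48 - 7s = -62, giving s = 2.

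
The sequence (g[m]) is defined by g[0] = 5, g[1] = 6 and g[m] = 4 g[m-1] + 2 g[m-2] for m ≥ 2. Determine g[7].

g[2] = 4(6) + 2(5) = 34
g[3] = 4(34) + 2(6) = 148
g[4] = 4(148) + 2(34) = 660
g[5] = 4(660) + 2(148) = 2936
g[6] = 4(2936) + 2(660) = 13064
g[7] = 4(13064) + 2(2936) = 58128

58128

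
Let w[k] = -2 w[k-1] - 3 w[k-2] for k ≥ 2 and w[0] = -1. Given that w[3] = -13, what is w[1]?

Let w[1] = z.
w[2] = 3 - 2z
w[3] = -6 + z
So -6 + z = -13, giving z = -7.

-7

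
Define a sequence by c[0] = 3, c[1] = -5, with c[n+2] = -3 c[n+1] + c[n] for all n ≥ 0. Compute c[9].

-76631

c[2] = -3(-5) + 3 = 18
c[3] = -3(18) + (-5) = -59
c[4] = -3(-59) + 18 = 195
c[5] = -3(195) + (-59) = -644
c[6] = -3(-644) + 195 = 2127
c[7] = -3(2127) + (-644) = -7025
c[8] = -3(-7025) + 2127 = 23202
c[9] = -3(23202) + (-7025) = -76631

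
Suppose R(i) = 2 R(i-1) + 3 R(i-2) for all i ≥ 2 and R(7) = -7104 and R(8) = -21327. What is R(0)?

-7

Rearranging, R(i-2) = (R(i) - 2 R(i-1)) / 3.
R(6) = (-21327 - 2*(-7104)) / 3 = -7119/3 = -2373
R(5) = (-7104 - 2*(-2373)) / 3 = -2358/3 = -786
R(4) = (-2373 - 2*(-786)) / 3 = -801/3 = -267
R(3) = (-786 - 2*(-267)) / 3 = -252/3 = -84
R(2) = (-267 - 2*(-84)) / 3 = -99/3 = -33
R(1) = (-84 - 2*(-33)) / 3 = -18/3 = -6
R(0) = (-33 - 2*(-6)) / 3 = -21/3 = -7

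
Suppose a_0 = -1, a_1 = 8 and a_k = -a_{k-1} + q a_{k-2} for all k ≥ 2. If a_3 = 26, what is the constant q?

2

a_2 = -8 - q
a_3 = 8 + 9q
So 8 + 9q = 26, giving q = 2.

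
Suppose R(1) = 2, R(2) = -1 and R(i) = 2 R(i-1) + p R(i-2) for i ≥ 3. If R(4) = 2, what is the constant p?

R(3) = -2 + 2p
R(4) = -4 + 3p
So -4 + 3p = 2, giving p = 2.

2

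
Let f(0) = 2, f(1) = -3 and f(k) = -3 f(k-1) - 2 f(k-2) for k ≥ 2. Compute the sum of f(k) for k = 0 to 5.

-21

f(2) = -3·(-3) - 2·2 = 5
f(3) = -3·5 - 2·(-3) = -9
f(4) = -3·(-9) - 2·5 = 17
f(5) = -3·17 - 2·(-9) = -33
Sum = 2 + (-3) + 5 + (-9) + 17 + (-33) = -21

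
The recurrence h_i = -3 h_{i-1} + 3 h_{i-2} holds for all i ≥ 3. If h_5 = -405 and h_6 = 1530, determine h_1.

-5

Rearranging, h_{i-2} = (h_i + 3 h_{i-1}) / 3.
h_4 = (1530 + 3*(-405)) / 3 = 315/3 = 105
h_3 = (-405 + 3*105) / 3 = -90/3 = -30
h_2 = (105 + 3*(-30)) / 3 = 15/3 = 5
h_1 = (-30 + 3*5) / 3 = -15/3 = -5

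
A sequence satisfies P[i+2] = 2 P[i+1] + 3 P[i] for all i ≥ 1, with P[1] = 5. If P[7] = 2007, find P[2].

Let P[2] = x.
P[3] = 15 + 2x
P[4] = 30 + 7x
P[5] = 105 + 20x
P[6] = 300 + 61x
P[7] = 915 + 182x
So 915 + 182x = 2007, giving x = 6.

6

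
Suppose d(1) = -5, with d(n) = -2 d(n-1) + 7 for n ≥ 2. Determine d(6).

d(2) = -2*(-5) + 7 = 17
d(3) = -2*17 + 7 = -27
d(4) = -2*(-27) + 7 = 61
d(5) = -2*61 + 7 = -115
d(6) = -2*(-115) + 7 = 237

237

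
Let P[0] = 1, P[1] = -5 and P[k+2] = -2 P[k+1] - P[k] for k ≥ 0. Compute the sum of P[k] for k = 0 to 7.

-16

P[2] = -2(-5) - 1 = 9
P[3] = -2(9) - (-5) = -13
P[4] = -2(-13) - 9 = 17
P[5] = -2(17) - (-13) = -21
P[6] = -2(-21) - 17 = 25
P[7] = -2(25) - (-21) = -29
Sum = 1 + (-5) + 9 + (-13) + 17 + (-21) + 25 + (-29) = -16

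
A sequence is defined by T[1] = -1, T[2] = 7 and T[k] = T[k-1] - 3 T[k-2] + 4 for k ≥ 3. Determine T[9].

T[3] = 7 - 3*(-1) + 4 = 14
T[4] = 14 - 3*7 + 4 = -3
T[5] = (-3) - 3*14 + 4 = -41
T[6] = (-41) - 3*(-3) + 4 = -28
T[7] = (-28) - 3*(-41) + 4 = 99
T[8] = 99 - 3*(-28) + 4 = 187
T[9] = 187 - 3*99 + 4 = -106

-106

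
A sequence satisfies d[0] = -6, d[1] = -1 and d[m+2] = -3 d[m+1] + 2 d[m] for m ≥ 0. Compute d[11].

672097

d[2] = -3(-1) + 2(-6) = -9
d[3] = -3(-9) + 2(-1) = 25
d[4] = -3(25) + 2(-9) = -93
d[5] = -3(-93) + 2(25) = 329
d[6] = -3(329) + 2(-93) = -1173
d[7] = -3(-1173) + 2(329) = 4177
d[8] = -3(4177) + 2(-1173) = -14877
d[9] = -3(-14877) + 2(4177) = 52985
d[10] = -3(52985) + 2(-14877) = -188709
d[11] = -3(-188709) + 2(52985) = 672097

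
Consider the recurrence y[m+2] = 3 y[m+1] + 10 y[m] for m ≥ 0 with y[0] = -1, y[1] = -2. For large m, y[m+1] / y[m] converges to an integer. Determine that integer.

5

The characteristic equation is r^2 - 3r - 10 = 0, which factors as (r - 5)(r + 2) = 0.
So the roots are 5 and -2. Since |5| > |-2| and the coefficient of 5^m is non-zero, the ratio tends to 5.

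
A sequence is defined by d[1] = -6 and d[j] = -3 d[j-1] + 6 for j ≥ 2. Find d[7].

-5466

d[2] = -3·(-6) + 6 = 24
d[3] = -3·24 + 6 = -66
d[4] = -3·(-66) + 6 = 204
d[5] = -3·204 + 6 = -606
d[6] = -3·(-606) + 6 = 1824
d[7] = -3·1824 + 6 = -5466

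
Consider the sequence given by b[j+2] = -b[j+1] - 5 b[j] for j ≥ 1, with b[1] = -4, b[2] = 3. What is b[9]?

857

b[3] = -3 - 5*(-4) = 17
b[4] = -17 - 5*3 = -32
b[5] = -(-32) - 5*17 = -53
b[6] = -(-53) - 5*(-32) = 213
b[7] = -213 - 5*(-53) = 52
b[8] = -52 - 5*213 = -1117
b[9] = -(-1117) - 5*52 = 857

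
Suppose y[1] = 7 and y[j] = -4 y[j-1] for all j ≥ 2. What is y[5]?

1792

y[2] = -4(7) = -28
y[3] = -4(-28) = 112
y[4] = -4(112) = -448
y[5] = -4(-448) = 1792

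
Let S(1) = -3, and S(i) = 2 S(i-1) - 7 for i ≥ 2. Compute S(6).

S(2) = 2*(-3) - 7 = -13
S(3) = 2*(-13) - 7 = -33
S(4) = 2*(-33) - 7 = -73
S(5) = 2*(-73) - 7 = -153
S(6) = 2*(-153) - 7 = -313

-313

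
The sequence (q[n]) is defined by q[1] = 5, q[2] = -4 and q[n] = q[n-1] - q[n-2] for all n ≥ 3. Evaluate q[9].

-9

q[3] = (-4) - 5 = -9
q[4] = (-9) - (-4) = -5
q[5] = (-5) - (-9) = 4
q[6] = 4 - (-5) = 9
q[7] = 9 - 4 = 5
q[8] = 5 - 9 = -4
q[9] = (-4) - 5 = -9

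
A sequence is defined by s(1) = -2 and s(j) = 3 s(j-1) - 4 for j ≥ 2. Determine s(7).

-2914

s(2) = 3·(-2) - 4 = -10
s(3) = 3·(-10) - 4 = -34
s(4) = 3·(-34) - 4 = -106
s(5) = 3·(-106) - 4 = -322
s(6) = 3·(-322) - 4 = -970
s(7) = 3·(-970) - 4 = -2914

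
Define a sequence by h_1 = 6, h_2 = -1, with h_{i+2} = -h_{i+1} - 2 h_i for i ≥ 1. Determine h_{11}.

h_3 = -(-1) - 2*6 = -11
h_4 = -(-11) - 2*(-1) = 13
h_5 = -13 - 2*(-11) = 9
h_6 = -9 - 2*13 = -35
h_7 = -(-35) - 2*9 = 17
h_8 = -17 - 2*(-35) = 53
h_9 = -53 - 2*17 = -87
h_{10} = -(-87) - 2*53 = -19
h_{11} = -(-19) - 2*(-87) = 193

193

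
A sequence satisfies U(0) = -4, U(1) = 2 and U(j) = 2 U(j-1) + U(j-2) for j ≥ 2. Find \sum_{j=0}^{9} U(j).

U(2) = 2·2 + (-4) = 0
U(3) = 2·0 + 2 = 2
U(4) = 2·2 + 0 = 4
U(5) = 2·4 + 2 = 10
U(6) = 2·10 + 4 = 24
U(7) = 2·24 + 10 = 58
U(8) = 2·58 + 24 = 140
U(9) = 2·140 + 58 = 338
Sum = (-4) + 2 + 0 + 2 + 4 + 10 + 24 + 58 + 140 + 338 = 574

574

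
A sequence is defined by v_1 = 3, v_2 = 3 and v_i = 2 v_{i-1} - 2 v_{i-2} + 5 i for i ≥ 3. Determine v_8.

-6

v_3 = 2·3 - 2·3 + 15 = 15
v_4 = 2·15 - 2·3 + 20 = 44
v_5 = 2·44 - 2·15 + 25 = 83
v_6 = 2·83 - 2·44 + 30 = 108
v_7 = 2·108 - 2·83 + 35 = 85
v_8 = 2·85 - 2·108 + 40 = -6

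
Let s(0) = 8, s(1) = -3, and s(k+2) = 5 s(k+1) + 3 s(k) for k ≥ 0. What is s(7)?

35109

s(2) = 5·(-3) + 3·8 = 9
s(3) = 5·9 + 3·(-3) = 36
s(4) = 5·36 + 3·9 = 207
s(5) = 5·207 + 3·36 = 1143
s(6) = 5·1143 + 3·207 = 6336
s(7) = 5·6336 + 3·1143 = 35109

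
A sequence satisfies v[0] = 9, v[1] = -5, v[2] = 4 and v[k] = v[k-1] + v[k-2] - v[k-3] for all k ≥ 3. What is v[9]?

v[3] = 4 + (-5) - 9 = -10
v[4] = (-10) + 4 - (-5) = -1
v[5] = (-1) + (-10) - 4 = -15
v[6] = (-15) + (-1) - (-10) = -6
v[7] = (-6) + (-15) - (-1) = -20
v[8] = (-20) + (-6) - (-15) = -11
v[9] = (-11) + (-20) - (-6) = -25

-25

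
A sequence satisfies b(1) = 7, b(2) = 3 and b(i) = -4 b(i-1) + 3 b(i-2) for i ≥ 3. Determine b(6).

-621

b(3) = -4*3 + 3*7 = 9
b(4) = -4*9 + 3*3 = -27
b(5) = -4*(-27) + 3*9 = 135
b(6) = -4*135 + 3*(-27) = -621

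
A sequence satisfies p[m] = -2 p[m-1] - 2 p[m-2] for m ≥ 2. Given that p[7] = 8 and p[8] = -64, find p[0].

-4

Rearranging, p[m-2] = (p[m] + 2 p[m-1]) / -2.
p[6] = (-64 + 2(8)) / -2 = -48/-2 = 24
p[5] = (8 + 2(24)) / -2 = 56/-2 = -28
p[4] = (24 + 2(-28)) / -2 = -32/-2 = 16
p[3] = (-28 + 2(16)) / -2 = 4/-2 = -2
p[2] = (16 + 2(-2)) / -2 = 12/-2 = -6
p[1] = (-2 + 2(-6)) / -2 = -14/-2 = 7
p[0] = (-6 + 2(7)) / -2 = 8/-2 = -4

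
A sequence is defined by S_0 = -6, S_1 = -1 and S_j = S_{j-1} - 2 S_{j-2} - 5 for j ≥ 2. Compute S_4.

S_2 = (-1) - 2*(-6) - 5 = 6
S_3 = 6 - 2*(-1) - 5 = 3
S_4 = 3 - 2*6 - 5 = -14

-14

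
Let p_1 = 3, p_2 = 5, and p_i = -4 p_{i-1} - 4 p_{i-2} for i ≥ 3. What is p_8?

p_3 = -4·5 - 4·3 = -32
p_4 = -4·(-32) - 4·5 = 108
p_5 = -4·108 - 4·(-32) = -304
p_6 = -4·(-304) - 4·108 = 784
p_7 = -4·784 - 4·(-304) = -1920
p_8 = -4·(-1920) - 4·784 = 4544

4544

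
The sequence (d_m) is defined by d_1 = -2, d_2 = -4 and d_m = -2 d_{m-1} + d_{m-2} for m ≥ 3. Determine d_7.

d_3 = -2·(-4) + (-2) = 6
d_4 = -2·6 + (-4) = -16
d_5 = -2·(-16) + 6 = 38
d_6 = -2·38 + (-16) = -92
d_7 = -2·(-92) + 38 = 222

222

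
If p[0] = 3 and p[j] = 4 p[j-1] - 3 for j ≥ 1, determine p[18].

137438953473

The fixed point is -3/(1 - 4) = 1, so p[j] - 1 = 4(p[j-1] - 1).
Hence p[j] = 2·4^j + 1.
p[18] = 2·4^{18} + 1 = 2·68719476736 + 1 = 137438953473.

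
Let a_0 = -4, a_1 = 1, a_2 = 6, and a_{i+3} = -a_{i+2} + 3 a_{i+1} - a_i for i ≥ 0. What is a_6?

66

a_3 = -6 + 3*1 - (-4) = 1
a_4 = -1 + 3*6 - 1 = 16
a_5 = -16 + 3*1 - 6 = -19
a_6 = -(-19) + 3*16 - 1 = 66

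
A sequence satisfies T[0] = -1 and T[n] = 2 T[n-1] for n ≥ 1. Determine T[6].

-64

T[1] = 2*(-1) = -2
T[2] = 2*(-2) = -4
T[3] = 2*(-4) = -8
T[4] = 2*(-8) = -16
T[5] = 2*(-16) = -32
T[6] = 2*(-32) = -64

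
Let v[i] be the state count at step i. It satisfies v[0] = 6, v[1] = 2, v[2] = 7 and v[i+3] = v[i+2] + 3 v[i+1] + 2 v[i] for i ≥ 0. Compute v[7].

856

v[3] = 7 + 3*2 + 2*6 = 25
v[4] = 25 + 3*7 + 2*2 = 50
v[5] = 50 + 3*25 + 2*7 = 139
v[6] = 139 + 3*50 + 2*25 = 339
v[7] = 339 + 3*139 + 2*50 = 856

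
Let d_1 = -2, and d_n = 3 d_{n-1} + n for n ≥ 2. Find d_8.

d_2 = 3(-2) + 2 = -4
d_3 = 3(-4) + 3 = -9
d_4 = 3(-9) + 4 = -23
d_5 = 3(-23) + 5 = -64
d_6 = 3(-64) + 6 = -186
d_7 = 3(-186) + 7 = -551
d_8 = 3(-551) + 8 = -1645

-1645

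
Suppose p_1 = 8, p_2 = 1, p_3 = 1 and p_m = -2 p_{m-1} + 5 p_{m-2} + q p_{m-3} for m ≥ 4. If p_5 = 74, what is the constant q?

p_4 = 3 + 8q
p_5 = -1 - 15q
So -1 - 15q = 74, giving q = -5.

-5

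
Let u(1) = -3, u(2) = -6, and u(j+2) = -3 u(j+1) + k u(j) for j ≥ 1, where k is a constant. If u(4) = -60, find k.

u(3) = 18 - 3k
u(4) = -54 + 3k
So -54 + 3k = -60, giving k = -2.

-2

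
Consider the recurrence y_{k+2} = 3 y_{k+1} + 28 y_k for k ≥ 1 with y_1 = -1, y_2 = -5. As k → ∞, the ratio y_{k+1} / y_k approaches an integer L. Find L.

The characteristic equation is r^2 - 3r - 28 = 0, which factors as (r - 7)(r + 4) = 0.
So the roots are 7 and -4. Since |7| > |-4| and the coefficient of 7^k is non-zero, the ratio tends to 7.

7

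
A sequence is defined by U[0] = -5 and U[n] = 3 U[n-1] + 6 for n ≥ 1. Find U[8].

U[1] = 3(-5) + 6 = -9
U[2] = 3(-9) + 6 = -21
U[3] = 3(-21) + 6 = -57
U[4] = 3(-57) + 6 = -165
U[5] = 3(-165) + 6 = -489
U[6] = 3(-489) + 6 = -1461
U[7] = 3(-1461) + 6 = -4377
U[8] = 3(-4377) + 6 = -13125

-13125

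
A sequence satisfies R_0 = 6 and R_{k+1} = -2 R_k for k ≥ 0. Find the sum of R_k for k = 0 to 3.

-30

R_1 = -2*6 = -12
R_2 = -2*(-12) = 24
R_3 = -2*24 = -48
Sum = 6 + (-12) + 24 + (-48) = -30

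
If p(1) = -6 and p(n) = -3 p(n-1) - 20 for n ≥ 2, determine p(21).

-3486784406

The fixed point is -20/(1 + 3) = -5, so p(n) + 5 = -3(p(n-1) + 5).
Hence p(n) = -1·(-3)^{n-1} - 5.
p(21) = -1·(-3)^{20} - 5 = -1·3486784401 - 5 = -3486784406.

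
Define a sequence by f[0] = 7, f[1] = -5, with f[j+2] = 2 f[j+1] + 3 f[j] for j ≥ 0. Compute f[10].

f[2] = 2(-5) + 3(7) = 11
f[3] = 2(11) + 3(-5) = 7
f[4] = 2(7) + 3(11) = 47
f[5] = 2(47) + 3(7) = 115
f[6] = 2(115) + 3(47) = 371
f[7] = 2(371) + 3(115) = 1087
f[8] = 2(1087) + 3(371) = 3287
f[9] = 2(3287) + 3(1087) = 9835
f[10] = 2(9835) + 3(3287) = 29531

29531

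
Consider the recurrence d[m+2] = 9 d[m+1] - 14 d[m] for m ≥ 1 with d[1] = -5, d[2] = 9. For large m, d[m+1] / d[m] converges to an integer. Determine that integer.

The characteristic equation is r^2 - 9r + 14 = 0, which factors as (r - 7)(r - 2) = 0.
So the roots are 7 and 2. Since |7| > |2| and the coefficient of 7^m is non-zero, the ratio tends to 7.

7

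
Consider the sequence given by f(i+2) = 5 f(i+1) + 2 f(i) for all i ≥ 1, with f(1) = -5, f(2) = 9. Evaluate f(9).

f(3) = 5*9 + 2*(-5) = 35
f(4) = 5*35 + 2*9 = 193
f(5) = 5*193 + 2*35 = 1035
f(6) = 5*1035 + 2*193 = 5561
f(7) = 5*5561 + 2*1035 = 29875
f(8) = 5*29875 + 2*5561 = 160497
f(9) = 5*160497 + 2*29875 = 862235

862235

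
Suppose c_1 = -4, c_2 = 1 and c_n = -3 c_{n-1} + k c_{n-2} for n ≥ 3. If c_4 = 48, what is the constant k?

3

c_3 = -3 - 4k
c_4 = 9 + 13k
So 9 + 13k = 48, giving k = 3.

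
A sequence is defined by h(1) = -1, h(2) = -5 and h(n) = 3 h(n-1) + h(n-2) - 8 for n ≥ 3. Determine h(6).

h(3) = 3*(-5) + (-1) - 8 = -24
h(4) = 3*(-24) + (-5) - 8 = -85
h(5) = 3*(-85) + (-24) - 8 = -287
h(6) = 3*(-287) + (-85) - 8 = -954

-954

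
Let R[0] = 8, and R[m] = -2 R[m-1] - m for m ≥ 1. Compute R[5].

-265

R[1] = -2*8 - 1 = -17
R[2] = -2*(-17) - 2 = 32
R[3] = -2*32 - 3 = -67
R[4] = -2*(-67) - 4 = 130
R[5] = -2*130 - 5 = -265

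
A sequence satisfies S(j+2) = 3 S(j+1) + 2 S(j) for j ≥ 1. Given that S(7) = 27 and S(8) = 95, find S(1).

Rearranging, S(j-2) = (S(j) - 3 S(j-1)) / 2.
S(6) = (95 - 3*27) / 2 = 14/2 = 7
S(5) = (27 - 3*7) / 2 = 6/2 = 3
S(4) = (7 - 3*3) / 2 = -2/2 = -1
S(3) = (3 - 3*(-1)) / 2 = 6/2 = 3
S(2) = (-1 - 3*3) / 2 = -10/2 = -5
S(1) = (3 - 3*(-5)) / 2 = 18/2 = 9

9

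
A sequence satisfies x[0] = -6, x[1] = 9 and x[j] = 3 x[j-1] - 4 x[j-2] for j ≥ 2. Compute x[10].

7683

x[2] = 3·9 - 4·(-6) = 51
x[3] = 3·51 - 4·9 = 117
x[4] = 3·117 - 4·51 = 147
x[5] = 3·147 - 4·117 = -27
x[6] = 3·(-27) - 4·147 = -669
x[7] = 3·(-669) - 4·(-27) = -1899
x[8] = 3·(-1899) - 4·(-669) = -3021
x[9] = 3·(-3021) - 4·(-1899) = -1467
x[10] = 3·(-1467) - 4·(-3021) = 7683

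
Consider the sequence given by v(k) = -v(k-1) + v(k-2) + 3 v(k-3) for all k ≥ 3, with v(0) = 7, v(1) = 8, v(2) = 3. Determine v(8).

155

v(3) = -3 + 8 + 3·7 = 26
v(4) = -26 + 3 + 3·8 = 1
v(5) = -1 + 26 + 3·3 = 34
v(6) = -34 + 1 + 3·26 = 45
v(7) = -45 + 34 + 3·1 = -8
v(8) = -(-8) + 45 + 3·34 = 155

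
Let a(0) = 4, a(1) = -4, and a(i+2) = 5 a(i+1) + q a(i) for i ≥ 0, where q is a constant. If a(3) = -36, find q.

a(2) = -20 + 4q
a(3) = -100 + 16q
So -100 + 16q = -36, giving q = 4.

4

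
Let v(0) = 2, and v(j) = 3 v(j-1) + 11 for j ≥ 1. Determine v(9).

147617

v(1) = 3·2 + 11 = 17
v(2) = 3·17 + 11 = 62
v(3) = 3·62 + 11 = 197
v(4) = 3·197 + 11 = 602
v(5) = 3·602 + 11 = 1817
v(6) = 3·1817 + 11 = 5462
v(7) = 3·5462 + 11 = 16397
v(8) = 3·16397 + 11 = 49202
v(9) = 3·49202 + 11 = 147617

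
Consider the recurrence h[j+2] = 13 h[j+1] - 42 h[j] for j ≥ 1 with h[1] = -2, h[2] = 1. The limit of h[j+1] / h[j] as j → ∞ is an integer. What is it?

7

The characteristic equation is r^2 - 13r + 42 = 0, which factors as (r - 7)(r - 6) = 0.
So the roots are 7 and 6. Since |7| > |6| and the coefficient of 7^j is non-zero, the ratio tends to 7.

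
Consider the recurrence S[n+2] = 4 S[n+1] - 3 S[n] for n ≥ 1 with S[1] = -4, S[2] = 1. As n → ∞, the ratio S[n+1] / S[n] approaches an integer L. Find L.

3

The characteristic equation is r^2 - 4r + 3 = 0, which factors as (r - 3)(r - 1) = 0.
So the roots are 3 and 1. Since |3| > |1| and the coefficient of 3^n is non-zero, the ratio tends to 3.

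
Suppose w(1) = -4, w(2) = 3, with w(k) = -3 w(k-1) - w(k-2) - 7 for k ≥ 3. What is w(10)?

8802

w(3) = -3(3) - (-4) - 7 = -12
w(4) = -3(-12) - 3 - 7 = 26
w(5) = -3(26) - (-12) - 7 = -73
w(6) = -3(-73) - 26 - 7 = 186
w(7) = -3(186) - (-73) - 7 = -492
w(8) = -3(-492) - 186 - 7 = 1283
w(9) = -3(1283) - (-492) - 7 = -3364
w(10) = -3(-3364) - 1283 - 7 = 8802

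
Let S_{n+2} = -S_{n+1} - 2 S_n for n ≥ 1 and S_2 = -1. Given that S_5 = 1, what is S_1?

Let S_1 = w.
S_3 = 1 - 2w
S_4 = 1 + 2w
S_5 = -3 + 2w
So -3 + 2w = 1, giving w = 2.

2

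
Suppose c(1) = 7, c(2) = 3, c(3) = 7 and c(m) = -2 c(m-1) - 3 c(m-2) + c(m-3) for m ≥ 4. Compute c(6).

27

c(4) = -2*7 - 3*3 + 7 = -16
c(5) = -2*(-16) - 3*7 + 3 = 14
c(6) = -2*14 - 3*(-16) + 7 = 27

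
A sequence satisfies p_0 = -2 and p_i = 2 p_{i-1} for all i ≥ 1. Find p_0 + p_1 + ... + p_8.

-1022

p_1 = 2·(-2) = -4
p_2 = 2·(-4) = -8
p_3 = 2·(-8) = -16
p_4 = 2·(-16) = -32
p_5 = 2·(-32) = -64
p_6 = 2·(-64) = -128
p_7 = 2·(-128) = -256
p_8 = 2·(-256) = -512
Sum = (-2) + (-4) + (-8) + (-16) + (-32) + (-64) + (-128) + (-256) + (-512) = -1022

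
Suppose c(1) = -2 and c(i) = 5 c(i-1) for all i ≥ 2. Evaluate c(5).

-1250

c(2) = 5(-2) = -10
c(3) = 5(-10) = -50
c(4) = 5(-50) = -250
c(5) = 5(-250) = -1250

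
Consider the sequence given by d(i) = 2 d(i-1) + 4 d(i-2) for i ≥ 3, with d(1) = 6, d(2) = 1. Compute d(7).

2176

d(3) = 2(1) + 4(6) = 26
d(4) = 2(26) + 4(1) = 56
d(5) = 2(56) + 4(26) = 216
d(6) = 2(216) + 4(56) = 656
d(7) = 2(656) + 4(216) = 2176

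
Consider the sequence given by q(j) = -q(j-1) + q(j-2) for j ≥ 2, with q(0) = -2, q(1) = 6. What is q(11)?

q(2) = -6 + (-2) = -8
q(3) = -(-8) + 6 = 14
q(4) = -14 + (-8) = -22
q(5) = -(-22) + 14 = 36
q(6) = -36 + (-22) = -58
q(7) = -(-58) + 36 = 94
q(8) = -94 + (-58) = -152
q(9) = -(-152) + 94 = 246
q(10) = -246 + (-152) = -398
q(11) = -(-398) + 246 = 644

644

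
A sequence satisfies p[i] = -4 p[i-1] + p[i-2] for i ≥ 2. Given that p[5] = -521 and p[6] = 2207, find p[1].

Rearranging, p[i-2] = p[i] + 4 p[i-1].
p[4] = 2207 + 4·(-521) = 123
p[3] = -521 + 4·123 = -29
p[2] = 123 + 4·(-29) = 7
p[1] = -29 + 4·7 = -1

-1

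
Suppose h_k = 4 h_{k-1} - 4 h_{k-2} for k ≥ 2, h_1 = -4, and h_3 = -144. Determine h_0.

6

Let h_0 = v.
h_2 = -16 - 4v
h_3 = -48 - 16v
So -48 - 16v = -144, giving v = 6.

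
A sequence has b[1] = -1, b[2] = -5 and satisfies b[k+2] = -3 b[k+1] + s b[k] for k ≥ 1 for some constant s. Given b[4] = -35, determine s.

-5

b[3] = 15 - s
b[4] = -45 - 2s
So -45 - 2s = -35, giving s = -5.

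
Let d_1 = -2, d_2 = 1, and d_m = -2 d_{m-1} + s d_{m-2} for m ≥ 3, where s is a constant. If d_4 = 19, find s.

d_3 = -2 - 2s
d_4 = 4 + 5s
So 4 + 5s = 19, giving s = 3.

3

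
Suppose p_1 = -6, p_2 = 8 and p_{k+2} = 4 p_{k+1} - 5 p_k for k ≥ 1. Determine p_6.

1048

p_3 = 4·8 - 5·(-6) = 62
p_4 = 4·62 - 5·8 = 208
p_5 = 4·208 - 5·62 = 522
p_6 = 4·522 - 5·208 = 1048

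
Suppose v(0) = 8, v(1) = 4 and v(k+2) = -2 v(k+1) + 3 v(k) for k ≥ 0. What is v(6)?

v(2) = -2·4 + 3·8 = 16
v(3) = -2·16 + 3·4 = -20
v(4) = -2·(-20) + 3·16 = 88
v(5) = -2·88 + 3·(-20) = -236
v(6) = -2·(-236) + 3·88 = 736

736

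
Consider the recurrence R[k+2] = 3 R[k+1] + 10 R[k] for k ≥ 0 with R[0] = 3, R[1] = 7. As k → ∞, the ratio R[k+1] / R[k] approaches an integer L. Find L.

5

The characteristic equation is r^2 - 3r - 10 = 0, which factors as (r - 5)(r + 2) = 0.
So the roots are 5 and -2. Since |5| > |-2| and the coefficient of 5^k is non-zero, the ratio tends to 5.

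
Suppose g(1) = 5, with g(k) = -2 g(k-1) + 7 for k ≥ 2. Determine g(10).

g(2) = -2·5 + 7 = -3
g(3) = -2·(-3) + 7 = 13
g(4) = -2·13 + 7 = -19
g(5) = -2·(-19) + 7 = 45
g(6) = -2·45 + 7 = -83
g(7) = -2·(-83) + 7 = 173
g(8) = -2·173 + 7 = -339
g(9) = -2·(-339) + 7 = 685
g(10) = -2·685 + 7 = -1363

-1363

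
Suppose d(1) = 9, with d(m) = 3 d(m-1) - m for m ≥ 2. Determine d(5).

d(2) = 3*9 - 2 = 25
d(3) = 3*25 - 3 = 72
d(4) = 3*72 - 4 = 212
d(5) = 3*212 - 5 = 631

631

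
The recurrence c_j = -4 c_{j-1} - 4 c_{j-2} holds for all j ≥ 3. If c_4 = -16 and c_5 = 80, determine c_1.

-7

Rearranging, c_{j-2} = (c_j + 4 c_{j-1}) / -4.
c_3 = (80 + 4*(-16)) / -4 = 16/-4 = -4
c_2 = (-16 + 4*(-4)) / -4 = -32/-4 = 8
c_1 = (-4 + 4*8) / -4 = 28/-4 = -7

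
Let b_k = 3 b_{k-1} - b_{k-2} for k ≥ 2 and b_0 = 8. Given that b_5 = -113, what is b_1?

1

Let b_1 = z.
b_2 = -8 + 3z
b_3 = -24 + 8z
b_4 = -64 + 21z
b_5 = -168 + 55z
So -168 + 55z = -113, giving z = 1.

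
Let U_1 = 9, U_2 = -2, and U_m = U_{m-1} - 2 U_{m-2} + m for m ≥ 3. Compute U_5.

30

U_3 = (-2) - 2·9 + 3 = -17
U_4 = (-17) - 2·(-2) + 4 = -9
U_5 = (-9) - 2·(-17) + 5 = 30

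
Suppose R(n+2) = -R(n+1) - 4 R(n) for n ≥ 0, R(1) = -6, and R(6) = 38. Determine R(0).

8

Let R(0) = w.
R(2) = 6 - 4w
R(3) = 18 + 4w
R(4) = -42 + 12w
R(5) = -30 - 28w
R(6) = 198 - 20w
So 198 - 20w = 38, giving w = 8.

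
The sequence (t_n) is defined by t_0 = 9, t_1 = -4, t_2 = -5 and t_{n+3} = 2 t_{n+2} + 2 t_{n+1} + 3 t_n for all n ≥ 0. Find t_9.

9

t_3 = 2(-5) + 2(-4) + 3(9) = 9
t_4 = 2(9) + 2(-5) + 3(-4) = -4
t_5 = 2(-4) + 2(9) + 3(-5) = -5
t_6 = 2(-5) + 2(-4) + 3(9) = 9
t_7 = 2(9) + 2(-5) + 3(-4) = -4
t_8 = 2(-4) + 2(9) + 3(-5) = -5
t_9 = 2(-5) + 2(-4) + 3(9) = 9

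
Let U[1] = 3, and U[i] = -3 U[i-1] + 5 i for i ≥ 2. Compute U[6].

-189

U[2] = -3(3) + 10 = 1
U[3] = -3(1) + 15 = 12
U[4] = -3(12) + 20 = -16
U[5] = -3(-16) + 25 = 73
U[6] = -3(73) + 30 = -189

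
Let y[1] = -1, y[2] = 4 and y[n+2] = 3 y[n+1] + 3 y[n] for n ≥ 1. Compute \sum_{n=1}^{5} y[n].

195

y[3] = 3·4 + 3·(-1) = 9
y[4] = 3·9 + 3·4 = 39
y[5] = 3·39 + 3·9 = 144
Sum = (-1) + 4 + 9 + 39 + 144 = 195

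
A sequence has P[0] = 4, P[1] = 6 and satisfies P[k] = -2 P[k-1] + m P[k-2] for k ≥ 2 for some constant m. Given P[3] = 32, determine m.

P[2] = -12 + 4m
P[3] = 24 - 2m
So 24 - 2m = 32, giving m = -4.

-4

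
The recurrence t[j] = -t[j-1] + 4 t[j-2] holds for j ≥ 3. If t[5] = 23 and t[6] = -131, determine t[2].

Rearranging, t[j-2] = (t[j] + t[j-1]) / 4.
t[4] = (-131 + 23) / 4 = -108/4 = -27
t[3] = (23 + (-27)) / 4 = -4/4 = -1
t[2] = (-27 + (-1)) / 4 = -28/4 = -7

-7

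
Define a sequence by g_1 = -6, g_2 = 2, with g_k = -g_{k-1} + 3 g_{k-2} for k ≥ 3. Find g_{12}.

g_3 = -2 + 3·(-6) = -20
g_4 = -(-20) + 3·2 = 26
g_5 = -26 + 3·(-20) = -86
g_6 = -(-86) + 3·26 = 164
g_7 = -164 + 3·(-86) = -422
g_8 = -(-422) + 3·164 = 914
g_9 = -914 + 3·(-422) = -2180
g_{10} = -(-2180) + 3·914 = 4922
g_{11} = -4922 + 3·(-2180) = -11462
g_{12} = -(-11462) + 3·4922 = 26228

26228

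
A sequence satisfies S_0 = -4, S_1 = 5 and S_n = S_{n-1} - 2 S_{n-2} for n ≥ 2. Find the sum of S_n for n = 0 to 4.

-6

S_2 = 5 - 2*(-4) = 13
S_3 = 13 - 2*5 = 3
S_4 = 3 - 2*13 = -23
Sum = (-4) + 5 + 13 + 3 + (-23) = -6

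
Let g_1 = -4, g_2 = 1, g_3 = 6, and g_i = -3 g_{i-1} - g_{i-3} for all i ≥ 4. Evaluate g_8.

-1244

g_4 = -3*6 - (-4) = -14
g_5 = -3*(-14) - 1 = 41
g_6 = -3*41 - 6 = -129
g_7 = -3*(-129) - (-14) = 401
g_8 = -3*401 - 41 = -1244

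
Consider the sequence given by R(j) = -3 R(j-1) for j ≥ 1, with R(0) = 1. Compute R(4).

81

R(1) = -3(1) = -3
R(2) = -3(-3) = 9
R(3) = -3(9) = -27
R(4) = -3(-27) = 81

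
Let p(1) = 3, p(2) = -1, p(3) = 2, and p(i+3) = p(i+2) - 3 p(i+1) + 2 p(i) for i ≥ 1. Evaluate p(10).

p(4) = 2 - 3·(-1) + 2·3 = 11
p(5) = 11 - 3·2 + 2·(-1) = 3
p(6) = 3 - 3·11 + 2·2 = -26
p(7) = (-26) - 3·3 + 2·11 = -13
p(8) = (-13) - 3·(-26) + 2·3 = 71
p(9) = 71 - 3·(-13) + 2·(-26) = 58
p(10) = 58 - 3·71 + 2·(-13) = -181

-181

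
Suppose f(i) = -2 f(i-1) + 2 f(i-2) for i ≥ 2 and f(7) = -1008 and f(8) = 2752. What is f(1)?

-6

Rearranging, f(i-2) = (f(i) + 2 f(i-1)) / 2.
f(6) = (2752 + 2·(-1008)) / 2 = 736/2 = 368
f(5) = (-1008 + 2·368) / 2 = -272/2 = -136
f(4) = (368 + 2·(-136)) / 2 = 96/2 = 48
f(3) = (-136 + 2·48) / 2 = -40/2 = -20
f(2) = (48 + 2·(-20)) / 2 = 8/2 = 4
f(1) = (-20 + 2·4) / 2 = -12/2 = -6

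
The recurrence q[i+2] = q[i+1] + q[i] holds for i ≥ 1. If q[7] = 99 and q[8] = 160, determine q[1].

7

Rearranging, q[i-2] = q[i] - q[i-1].
q[6] = 160 - 99 = 61
q[5] = 99 - 61 = 38
q[4] = 61 - 38 = 23
q[3] = 38 - 23 = 15
q[2] = 23 - 15 = 8
q[1] = 15 - 8 = 7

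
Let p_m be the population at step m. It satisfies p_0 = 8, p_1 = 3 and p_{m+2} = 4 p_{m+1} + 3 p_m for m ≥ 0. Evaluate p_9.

p_2 = 4*3 + 3*8 = 36
p_3 = 4*36 + 3*3 = 153
p_4 = 4*153 + 3*36 = 720
p_5 = 4*720 + 3*153 = 3339
p_6 = 4*3339 + 3*720 = 15516
p_7 = 4*15516 + 3*3339 = 72081
p_8 = 4*72081 + 3*15516 = 334872
p_9 = 4*334872 + 3*72081 = 1555731

1555731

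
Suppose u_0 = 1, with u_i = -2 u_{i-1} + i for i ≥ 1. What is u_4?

u_1 = -2·1 + 1 = -1
u_2 = -2·(-1) + 2 = 4
u_3 = -2·4 + 3 = -5
u_4 = -2·(-5) + 4 = 14

14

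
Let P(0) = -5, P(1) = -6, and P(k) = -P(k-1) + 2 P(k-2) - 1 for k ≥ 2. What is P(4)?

-3

P(2) = -(-6) + 2·(-5) - 1 = -5
P(3) = -(-5) + 2·(-6) - 1 = -8
P(4) = -(-8) + 2·(-5) - 1 = -3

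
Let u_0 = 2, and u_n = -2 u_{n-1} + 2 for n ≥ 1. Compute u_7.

-170

u_1 = -2*2 + 2 = -2
u_2 = -2*(-2) + 2 = 6
u_3 = -2*6 + 2 = -10
u_4 = -2*(-10) + 2 = 22
u_5 = -2*22 + 2 = -42
u_6 = -2*(-42) + 2 = 86
u_7 = -2*86 + 2 = -170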